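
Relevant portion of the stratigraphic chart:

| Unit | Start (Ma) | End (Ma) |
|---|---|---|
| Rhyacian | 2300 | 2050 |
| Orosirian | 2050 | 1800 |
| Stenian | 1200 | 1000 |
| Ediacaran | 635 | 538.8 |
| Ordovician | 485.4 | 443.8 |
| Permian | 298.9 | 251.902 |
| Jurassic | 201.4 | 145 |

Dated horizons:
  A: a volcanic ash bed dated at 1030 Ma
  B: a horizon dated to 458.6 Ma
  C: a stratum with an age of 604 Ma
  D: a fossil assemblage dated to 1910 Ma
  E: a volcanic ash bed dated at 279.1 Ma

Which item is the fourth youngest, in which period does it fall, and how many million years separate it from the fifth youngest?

A, in the Stenian; 880 million years to D

Sorted youngest-first by Ma: E (279.1), B (458.6), C (604), A (1030), D (1910).
The fourth youngest is A at 1030 Ma, which lies in 1200–1000 Ma: the Stenian.
The fifth youngest is D at 1910 Ma; separation = |1030 − 1910| = 880 Myr.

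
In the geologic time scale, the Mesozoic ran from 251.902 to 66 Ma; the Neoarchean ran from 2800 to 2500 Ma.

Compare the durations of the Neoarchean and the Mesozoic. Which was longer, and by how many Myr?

Neoarchean, by 114.098 million years

Neoarchean: 2800 − 2500 = 300 Myr.
Mesozoic: 251.902 − 66 = 185.902 Myr.
Difference: 300 − 185.902 = 114.098 Myr, so the Neoarchean was longer.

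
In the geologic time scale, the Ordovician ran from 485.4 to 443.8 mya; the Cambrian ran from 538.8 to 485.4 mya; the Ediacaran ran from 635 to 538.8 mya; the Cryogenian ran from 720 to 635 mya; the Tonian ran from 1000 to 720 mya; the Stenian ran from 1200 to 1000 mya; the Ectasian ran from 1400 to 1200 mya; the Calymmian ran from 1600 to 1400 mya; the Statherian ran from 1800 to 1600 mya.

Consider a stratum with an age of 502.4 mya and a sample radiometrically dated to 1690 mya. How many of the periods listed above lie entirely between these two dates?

6

1690 Ma sits inside the Statherian (1800–1600) and 502.4 Ma inside the Cambrian (538.8–485.4); neither of those is wholly between the two dates.
The listed periods lying completely between them are Calymmian, Ectasian, Stenian, Tonian, Cryogenian, Ediacaran — 6 in all.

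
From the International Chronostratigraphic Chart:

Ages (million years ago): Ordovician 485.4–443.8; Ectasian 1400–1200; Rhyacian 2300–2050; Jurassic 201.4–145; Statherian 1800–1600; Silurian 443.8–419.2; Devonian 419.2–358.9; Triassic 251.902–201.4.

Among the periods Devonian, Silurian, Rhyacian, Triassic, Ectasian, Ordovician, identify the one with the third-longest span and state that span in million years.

Start − end for each: Devonian 419.2 − 358.9 = 60.3; Silurian 443.8 − 419.2 = 24.6; Rhyacian 2300 − 2050 = 250; Triassic 251.902 − 201.4 = 50.502; Ectasian 1400 − 1200 = 200; Ordovician 485.4 − 443.8 = 41.6.
Ranking these from longest: Rhyacian > Ectasian > Devonian > Triassic > Ordovician > Silurian.
Position 3 in that ranking is Devonian, which lasted 60.3 Myr.

Devonian, 60.3 million years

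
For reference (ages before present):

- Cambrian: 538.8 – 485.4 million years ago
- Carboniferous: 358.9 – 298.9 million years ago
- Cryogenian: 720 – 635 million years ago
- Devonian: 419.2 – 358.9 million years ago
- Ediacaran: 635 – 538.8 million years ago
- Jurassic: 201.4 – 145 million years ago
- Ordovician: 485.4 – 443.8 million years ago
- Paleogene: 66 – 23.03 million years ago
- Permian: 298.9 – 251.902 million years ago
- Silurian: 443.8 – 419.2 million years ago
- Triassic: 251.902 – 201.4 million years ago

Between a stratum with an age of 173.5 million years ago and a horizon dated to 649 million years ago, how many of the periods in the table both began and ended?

8

649 Ma sits inside the Cryogenian (720–635) and 173.5 Ma inside the Jurassic (201.4–145); neither of those is wholly between the two dates.
The listed periods lying completely between them are Ediacaran, Cambrian, Ordovician, Silurian, Devonian, Carboniferous, Permian, Triassic — 8 in all.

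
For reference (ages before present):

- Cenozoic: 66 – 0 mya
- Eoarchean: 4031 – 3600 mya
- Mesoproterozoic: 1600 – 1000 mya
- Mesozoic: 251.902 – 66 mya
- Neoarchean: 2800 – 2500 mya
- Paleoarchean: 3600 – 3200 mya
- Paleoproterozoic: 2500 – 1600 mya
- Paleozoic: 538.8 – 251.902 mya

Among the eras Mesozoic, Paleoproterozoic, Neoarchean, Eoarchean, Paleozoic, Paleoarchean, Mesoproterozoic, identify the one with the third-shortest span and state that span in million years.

Start − end for each: Mesozoic 251.902 − 66 = 185.902; Paleoproterozoic 2500 − 1600 = 900; Neoarchean 2800 − 2500 = 300; Eoarchean 4031 − 3600 = 431; Paleozoic 538.8 − 251.902 = 286.898; Paleoarchean 3600 − 3200 = 400; Mesoproterozoic 1600 − 1000 = 600.
Ranking these from shortest: Mesozoic < Paleozoic < Neoarchean < Paleoarchean < Eoarchean < Mesoproterozoic < Paleoproterozoic.
Position 3 in that ranking is Neoarchean, which lasted 300 Myr.

Neoarchean, 300 million years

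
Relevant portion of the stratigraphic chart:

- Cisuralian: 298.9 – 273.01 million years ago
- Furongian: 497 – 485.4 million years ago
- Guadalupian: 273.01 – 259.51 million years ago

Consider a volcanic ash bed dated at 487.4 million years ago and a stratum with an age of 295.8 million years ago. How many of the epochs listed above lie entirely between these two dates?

0

The older date is 487.4 Ma and the younger is 295.8 Ma.
No epoch both begins after 487.4 Ma and ends before 295.8 Ma, so the count is 0.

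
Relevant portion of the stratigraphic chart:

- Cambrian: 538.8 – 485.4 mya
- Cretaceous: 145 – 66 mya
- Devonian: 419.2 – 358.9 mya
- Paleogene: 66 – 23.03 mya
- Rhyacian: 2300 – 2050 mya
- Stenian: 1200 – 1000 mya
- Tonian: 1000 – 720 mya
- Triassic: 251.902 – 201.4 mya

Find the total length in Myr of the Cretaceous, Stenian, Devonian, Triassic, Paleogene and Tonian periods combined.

Duration is start − end for each: (145 − 66) + (1200 − 1000) + (419.2 − 358.9) + (251.902 − 201.4) + (66 − 23.03) + (1000 − 720).
That is 79 + 200 + 60.3 + 50.502 + 42.97 + 280, which totals 712.772 million years.

712.772 million years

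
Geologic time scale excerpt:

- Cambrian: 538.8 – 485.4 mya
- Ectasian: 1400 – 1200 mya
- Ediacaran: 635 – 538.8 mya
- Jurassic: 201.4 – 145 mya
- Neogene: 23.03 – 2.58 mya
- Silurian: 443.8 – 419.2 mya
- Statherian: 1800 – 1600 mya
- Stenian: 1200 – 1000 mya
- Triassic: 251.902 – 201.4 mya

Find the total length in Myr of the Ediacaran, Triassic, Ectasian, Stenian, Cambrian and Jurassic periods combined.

Each duration: Ediacaran = 96.2; Triassic = 50.502; Ectasian = 200; Stenian = 200; Cambrian = 53.4; Jurassic = 56.4.
Sum: 96.2 + 50.502 + 200 + 200 + 53.4 + 56.4 = 656.502 Myr.

656.502 million years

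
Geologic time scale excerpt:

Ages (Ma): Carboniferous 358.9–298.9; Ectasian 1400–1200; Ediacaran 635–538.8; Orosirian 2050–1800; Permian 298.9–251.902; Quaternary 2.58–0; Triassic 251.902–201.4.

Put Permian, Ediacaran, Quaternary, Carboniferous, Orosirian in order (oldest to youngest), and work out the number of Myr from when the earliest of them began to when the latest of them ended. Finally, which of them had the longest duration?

Orosirian, Ediacaran, Carboniferous, Permian, Quaternary; total span 2050 Myr; longest is Orosirian

Start ages (Ma): Orosirian 2050, Ediacaran 635, Carboniferous 358.9, Permian 298.9, Quaternary 2.58.
Ordered oldest to youngest: Orosirian, Ediacaran, Carboniferous, Permian, Quaternary.
Span = 2050 − 0 = 2050 Myr.
Durations: Ediacaran 96.2, Carboniferous 60, Permian 46.998, Orosirian 250, Quaternary 2.58 → longest is Orosirian (250 Myr).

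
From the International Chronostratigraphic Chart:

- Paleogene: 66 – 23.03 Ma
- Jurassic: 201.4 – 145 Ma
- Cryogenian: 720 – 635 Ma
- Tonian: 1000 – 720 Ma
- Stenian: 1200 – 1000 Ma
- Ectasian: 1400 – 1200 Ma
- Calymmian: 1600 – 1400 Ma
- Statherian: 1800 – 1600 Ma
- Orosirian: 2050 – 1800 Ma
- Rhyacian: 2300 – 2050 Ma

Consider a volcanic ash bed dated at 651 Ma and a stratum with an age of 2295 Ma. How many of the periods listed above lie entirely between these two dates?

6

The older date is 2295 Ma and the younger is 651 Ma.
Periods with start < 2295 and end > 651 Ma: Orosirian (2050–1800), Statherian (1800–1600), Calymmian (1600–1400), Ectasian (1400–1200), Stenian (1200–1000), Tonian (1000–720).
That is 6 complete periods.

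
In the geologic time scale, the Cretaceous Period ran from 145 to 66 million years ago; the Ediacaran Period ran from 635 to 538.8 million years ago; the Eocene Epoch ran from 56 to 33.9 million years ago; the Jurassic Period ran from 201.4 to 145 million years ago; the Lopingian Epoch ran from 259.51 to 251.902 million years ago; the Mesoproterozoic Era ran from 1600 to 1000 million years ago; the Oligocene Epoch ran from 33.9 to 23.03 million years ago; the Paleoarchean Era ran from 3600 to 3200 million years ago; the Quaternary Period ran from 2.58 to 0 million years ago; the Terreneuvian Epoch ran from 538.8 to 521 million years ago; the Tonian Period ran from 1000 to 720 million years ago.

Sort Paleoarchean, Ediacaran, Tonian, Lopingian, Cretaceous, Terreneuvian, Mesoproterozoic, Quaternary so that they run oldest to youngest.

The oldest of these is Paleoarchean (starts 3600 Ma) and the youngest is Quaternary (ends 0 Ma).
In between, by decreasing start age: Mesoproterozoic (1600), Tonian (1000), Ediacaran (635), Terreneuvian (538.8), Lopingian (259.51), Cretaceous (145).

Paleoarchean, Mesoproterozoic, Tonian, Ediacaran, Terreneuvian, Lopingian, Cretaceous, Quaternary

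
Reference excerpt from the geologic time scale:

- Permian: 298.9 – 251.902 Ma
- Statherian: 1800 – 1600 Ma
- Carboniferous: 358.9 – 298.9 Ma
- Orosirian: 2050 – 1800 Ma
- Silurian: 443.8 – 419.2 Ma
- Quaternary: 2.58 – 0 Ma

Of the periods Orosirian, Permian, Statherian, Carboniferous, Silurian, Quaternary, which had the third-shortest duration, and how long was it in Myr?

Permian, 46.998 million years

Durations: Orosirian 250; Permian 46.998; Statherian 200; Carboniferous 60; Silurian 24.6; Quaternary 2.58 Myr.
Sorted shortest-first: Quaternary (2.58), Silurian (24.6), Permian (46.998), Carboniferous (60), Statherian (200), Orosirian (250).
The third shortest is Permian at 46.998 Myr.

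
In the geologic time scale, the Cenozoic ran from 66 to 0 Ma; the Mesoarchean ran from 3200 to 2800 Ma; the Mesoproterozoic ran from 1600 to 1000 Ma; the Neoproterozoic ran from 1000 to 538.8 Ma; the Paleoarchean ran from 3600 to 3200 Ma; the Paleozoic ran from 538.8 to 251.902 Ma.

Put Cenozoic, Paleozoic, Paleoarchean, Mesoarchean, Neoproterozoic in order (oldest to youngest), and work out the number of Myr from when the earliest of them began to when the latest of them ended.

Paleoarchean → Mesoarchean → Neoproterozoic → Paleozoic → Cenozoic; total span 3600 Myr

From the excerpt: Cenozoic 66–0; Paleozoic 538.8–251.902; Paleoarchean 3600–3200; Mesoarchean 3200–2800; Neoproterozoic 1000–538.8 (Ma).
Larger Ma is earlier, so the oldest is Paleoarchean and the youngest is Cenozoic; oldest to youngest: Paleoarchean, Mesoarchean, Neoproterozoic, Paleozoic, Cenozoic.
Oldest start 3600 minus youngest end 0 gives 3600 Myr overall.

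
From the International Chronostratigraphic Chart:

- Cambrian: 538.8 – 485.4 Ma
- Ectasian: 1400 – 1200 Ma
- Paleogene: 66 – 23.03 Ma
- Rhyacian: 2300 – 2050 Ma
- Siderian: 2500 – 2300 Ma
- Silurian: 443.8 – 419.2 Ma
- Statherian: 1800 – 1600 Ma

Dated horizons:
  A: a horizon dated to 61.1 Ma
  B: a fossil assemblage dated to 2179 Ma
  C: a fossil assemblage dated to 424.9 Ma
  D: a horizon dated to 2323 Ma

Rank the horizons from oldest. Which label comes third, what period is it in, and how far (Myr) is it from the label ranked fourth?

C, in the Silurian; 363.8 million years to A

Sorted oldest-first by Ma: D (2323), B (2179), C (424.9), A (61.1).
The third oldest is C at 424.9 Ma, which lies in 443.8–419.2 Ma: the Silurian.
The fourth oldest is A at 61.1 Ma; separation = |424.9 − 61.1| = 363.8 Myr.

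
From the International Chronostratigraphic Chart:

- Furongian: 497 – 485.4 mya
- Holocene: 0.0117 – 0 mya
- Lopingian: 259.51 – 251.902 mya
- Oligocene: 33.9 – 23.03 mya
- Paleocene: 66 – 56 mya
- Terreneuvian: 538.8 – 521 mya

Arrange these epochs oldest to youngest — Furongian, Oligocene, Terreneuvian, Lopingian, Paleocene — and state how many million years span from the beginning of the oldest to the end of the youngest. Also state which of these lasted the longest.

From the excerpt: Furongian 497–485.4; Oligocene 33.9–23.03; Terreneuvian 538.8–521; Lopingian 259.51–251.902; Paleocene 66–56 (Ma).
Larger Ma is earlier, so the oldest is Terreneuvian and the youngest is Oligocene; oldest to youngest: Terreneuvian, Furongian, Lopingian, Paleocene, Oligocene.
Oldest start 538.8 minus youngest end 23.03 gives 515.77 Myr overall.
Individual lengths (start − end): Furongian 11.6; Oligocene 10.87; Paleocene 10; Terreneuvian 17.8; Lopingian 7.608. The largest is Terreneuvian at 17.8 Myr.

Terreneuvian → Furongian → Lopingian → Paleocene → Oligocene; total span 515.77 Myr; longest is Terreneuvian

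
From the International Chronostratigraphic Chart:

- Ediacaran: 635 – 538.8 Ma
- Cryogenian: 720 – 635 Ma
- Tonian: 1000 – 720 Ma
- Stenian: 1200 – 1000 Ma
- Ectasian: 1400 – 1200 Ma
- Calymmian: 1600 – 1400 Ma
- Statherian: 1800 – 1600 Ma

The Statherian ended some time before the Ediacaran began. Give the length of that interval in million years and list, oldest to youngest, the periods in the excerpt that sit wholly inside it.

The Statherian closes at 1600 Ma and the Ediacaran opens at 635 Ma, so the interval is 1600 − 635 = 965 Myr.
A period fits inside if it starts at or after 1600 Ma and ends at or before 635 Ma; oldest first that gives Calymmian, Ectasian, Stenian, Tonian, Cryogenian.

965 million years; Calymmian, Ectasian, Stenian, Tonian, Cryogenian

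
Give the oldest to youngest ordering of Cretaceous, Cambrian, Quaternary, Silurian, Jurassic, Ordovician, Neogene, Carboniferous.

Cambrian, Ordovician, Silurian, Carboniferous, Jurassic, Cretaceous, Neogene, Quaternary

Group by era (each group listed oldest first) — Paleozoic: Cambrian, Ordovician, Silurian, Carboniferous; Mesozoic: Jurassic, Cretaceous; Cenozoic: Neogene, Quaternary. The eras run Paleozoic → Mesozoic → Cenozoic. Concatenating the groups in that era order gives oldest to youngest directly.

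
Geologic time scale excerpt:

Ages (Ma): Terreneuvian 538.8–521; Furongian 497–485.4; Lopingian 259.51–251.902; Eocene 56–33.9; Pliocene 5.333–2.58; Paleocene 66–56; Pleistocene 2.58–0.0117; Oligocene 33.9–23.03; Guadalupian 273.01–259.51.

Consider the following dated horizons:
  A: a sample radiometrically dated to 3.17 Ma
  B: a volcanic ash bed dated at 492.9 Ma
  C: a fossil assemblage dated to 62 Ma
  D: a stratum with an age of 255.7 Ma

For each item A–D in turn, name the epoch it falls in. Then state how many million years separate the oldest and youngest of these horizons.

Match each age against the start–end ranges in the excerpt: A = 3.17 Ma → Pliocene (5.333–2.58); B = 492.9 Ma → Furongian (497–485.4); C = 62 Ma → Paleocene (66–56); D = 255.7 Ma → Lopingian (259.51–251.902).
The largest age is 492.9 Ma and the smallest is 3.17 Ma; their difference is 489.73 Myr.

A — Pliocene; B — Furongian; C — Paleocene; D — Lopingian; span 489.73 million years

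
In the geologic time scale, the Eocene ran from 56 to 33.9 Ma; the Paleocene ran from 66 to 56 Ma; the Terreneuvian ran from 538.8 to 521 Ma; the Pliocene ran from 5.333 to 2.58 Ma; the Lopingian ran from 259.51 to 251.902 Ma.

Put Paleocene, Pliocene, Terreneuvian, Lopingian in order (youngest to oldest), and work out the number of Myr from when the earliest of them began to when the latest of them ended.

Start ages (Ma): Terreneuvian 538.8, Lopingian 259.51, Paleocene 66, Pliocene 5.333.
Ordered youngest to oldest: Pliocene, Paleocene, Lopingian, Terreneuvian.
Span = 538.8 − 2.58 = 536.22 Myr.

Pliocene, Paleocene, Lopingian, Terreneuvian; total span 536.22 Myr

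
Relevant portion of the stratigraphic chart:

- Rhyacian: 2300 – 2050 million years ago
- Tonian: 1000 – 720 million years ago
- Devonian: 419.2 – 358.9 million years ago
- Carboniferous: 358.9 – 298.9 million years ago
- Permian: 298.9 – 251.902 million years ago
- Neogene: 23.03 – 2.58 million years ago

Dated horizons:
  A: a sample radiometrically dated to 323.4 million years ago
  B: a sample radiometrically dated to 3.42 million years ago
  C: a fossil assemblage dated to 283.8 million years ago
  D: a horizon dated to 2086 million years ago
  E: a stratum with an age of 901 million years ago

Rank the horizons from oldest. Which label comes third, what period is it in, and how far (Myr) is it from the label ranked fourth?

Larger Ma means older, so oldest first: D 2086 > E 901 > A 323.4 > C 283.8 > B 3.42.
Counting 3 along gives A (323.4 Ma); the excerpt puts that inside the Carboniferous, 358.9–298.9 Ma.
Next in line is C (283.8 Ma), and 323.4 − 283.8 = 39.6 Myr.

A, in the Carboniferous; 39.6 million years to C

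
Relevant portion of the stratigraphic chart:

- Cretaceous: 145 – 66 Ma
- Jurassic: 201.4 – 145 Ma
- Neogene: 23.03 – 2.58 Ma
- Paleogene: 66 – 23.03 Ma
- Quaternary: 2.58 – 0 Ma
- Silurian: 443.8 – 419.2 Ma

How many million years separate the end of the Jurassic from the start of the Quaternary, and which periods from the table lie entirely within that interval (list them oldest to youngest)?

142.42 million years; Cretaceous, Paleogene, Neogene

The Jurassic closes at 145 Ma and the Quaternary opens at 2.58 Ma, so the interval is 145 − 2.58 = 142.42 Myr.
A period fits inside if it starts at or after 145 Ma and ends at or before 2.58 Ma; oldest first that gives Cretaceous, Paleogene, Neogene.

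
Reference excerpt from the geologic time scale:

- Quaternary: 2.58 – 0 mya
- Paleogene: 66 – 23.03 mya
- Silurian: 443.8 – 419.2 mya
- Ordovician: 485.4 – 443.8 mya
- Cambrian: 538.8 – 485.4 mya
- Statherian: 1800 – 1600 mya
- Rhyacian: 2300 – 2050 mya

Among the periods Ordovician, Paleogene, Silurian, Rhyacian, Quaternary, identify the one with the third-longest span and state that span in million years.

Ordovician, 41.6 million years

Start − end for each: Ordovician 485.4 − 443.8 = 41.6; Paleogene 66 − 23.03 = 42.97; Silurian 443.8 − 419.2 = 24.6; Rhyacian 2300 − 2050 = 250; Quaternary 2.58 − 0 = 2.58.
Ranking these from longest: Rhyacian > Paleogene > Ordovician > Silurian > Quaternary.
Position 3 in that ranking is Ordovician, which lasted 41.6 Myr.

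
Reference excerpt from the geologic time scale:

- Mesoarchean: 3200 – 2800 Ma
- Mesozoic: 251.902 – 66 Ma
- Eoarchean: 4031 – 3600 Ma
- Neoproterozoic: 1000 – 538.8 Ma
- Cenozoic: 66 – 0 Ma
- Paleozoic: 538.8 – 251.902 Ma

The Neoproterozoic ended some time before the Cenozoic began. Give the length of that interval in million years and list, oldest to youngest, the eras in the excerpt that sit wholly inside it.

472.8 million years; Paleozoic, Mesozoic

End of Neoproterozoic = 538.8 Ma; start of Cenozoic = 66 Ma.
Gap = 538.8 − 66 = 472.8 Myr.
Eras wholly inside 538.8–66 Ma: Paleozoic (538.8–251.902), Mesozoic (251.902–66).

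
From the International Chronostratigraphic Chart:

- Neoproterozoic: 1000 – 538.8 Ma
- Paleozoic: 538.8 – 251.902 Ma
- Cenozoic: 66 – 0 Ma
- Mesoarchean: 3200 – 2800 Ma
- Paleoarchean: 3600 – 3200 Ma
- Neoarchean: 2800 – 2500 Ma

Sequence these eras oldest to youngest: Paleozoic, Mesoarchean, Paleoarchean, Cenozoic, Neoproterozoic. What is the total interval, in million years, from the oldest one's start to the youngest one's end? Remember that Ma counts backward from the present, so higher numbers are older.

Paleoarchean → Mesoarchean → Neoproterozoic → Paleozoic → Cenozoic; total span 3600 Myr

From the excerpt: Paleozoic 538.8–251.902; Mesoarchean 3200–2800; Paleoarchean 3600–3200; Cenozoic 66–0; Neoproterozoic 1000–538.8 (Ma).
Larger Ma is earlier, so the oldest is Paleoarchean and the youngest is Cenozoic; oldest to youngest: Paleoarchean, Mesoarchean, Neoproterozoic, Paleozoic, Cenozoic.
Oldest start 3600 minus youngest end 0 gives 3600 Myr overall.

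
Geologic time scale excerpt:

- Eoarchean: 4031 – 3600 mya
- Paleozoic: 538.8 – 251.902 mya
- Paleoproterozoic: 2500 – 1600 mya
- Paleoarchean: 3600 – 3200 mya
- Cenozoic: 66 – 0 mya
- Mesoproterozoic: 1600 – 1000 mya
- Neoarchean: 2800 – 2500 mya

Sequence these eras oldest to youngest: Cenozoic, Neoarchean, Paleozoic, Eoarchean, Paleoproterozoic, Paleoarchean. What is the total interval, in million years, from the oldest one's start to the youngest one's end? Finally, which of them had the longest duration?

Eoarchean → Paleoarchean → Neoarchean → Paleoproterozoic → Paleozoic → Cenozoic; total span 4031 Myr; longest is Paleoproterozoic

From the excerpt: Cenozoic 66–0; Neoarchean 2800–2500; Paleozoic 538.8–251.902; Eoarchean 4031–3600; Paleoproterozoic 2500–1600; Paleoarchean 3600–3200 (Ma).
Larger Ma is earlier, so the oldest is Eoarchean and the youngest is Cenozoic; oldest to youngest: Eoarchean, Paleoarchean, Neoarchean, Paleoproterozoic, Paleozoic, Cenozoic.
Oldest start 4031 minus youngest end 0 gives 4031 Myr overall.
Individual lengths (start − end): Cenozoic 66; Paleoproterozoic 900; Eoarchean 431; Paleozoic 286.898; Paleoarchean 400; Neoarchean 300. The largest is Paleoproterozoic at 900 Myr.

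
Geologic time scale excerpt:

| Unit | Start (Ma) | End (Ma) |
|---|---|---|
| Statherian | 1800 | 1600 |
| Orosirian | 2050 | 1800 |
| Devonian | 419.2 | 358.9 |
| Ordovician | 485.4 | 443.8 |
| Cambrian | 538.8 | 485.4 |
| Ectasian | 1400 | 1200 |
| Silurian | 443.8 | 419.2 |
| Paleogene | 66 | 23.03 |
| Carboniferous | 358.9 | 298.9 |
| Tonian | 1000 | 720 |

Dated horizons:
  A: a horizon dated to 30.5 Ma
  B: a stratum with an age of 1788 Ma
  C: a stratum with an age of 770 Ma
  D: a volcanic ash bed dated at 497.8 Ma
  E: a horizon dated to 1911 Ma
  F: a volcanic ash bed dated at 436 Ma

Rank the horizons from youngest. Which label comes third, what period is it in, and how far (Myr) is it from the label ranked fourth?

Sorted youngest-first by Ma: A (30.5), F (436), D (497.8), C (770), B (1788), E (1911).
The third youngest is D at 497.8 Ma, which lies in 538.8–485.4 Ma: the Cambrian.
The fourth youngest is C at 770 Ma; separation = |497.8 − 770| = 272.2 Myr.

D, in the Cambrian; 272.2 million years to C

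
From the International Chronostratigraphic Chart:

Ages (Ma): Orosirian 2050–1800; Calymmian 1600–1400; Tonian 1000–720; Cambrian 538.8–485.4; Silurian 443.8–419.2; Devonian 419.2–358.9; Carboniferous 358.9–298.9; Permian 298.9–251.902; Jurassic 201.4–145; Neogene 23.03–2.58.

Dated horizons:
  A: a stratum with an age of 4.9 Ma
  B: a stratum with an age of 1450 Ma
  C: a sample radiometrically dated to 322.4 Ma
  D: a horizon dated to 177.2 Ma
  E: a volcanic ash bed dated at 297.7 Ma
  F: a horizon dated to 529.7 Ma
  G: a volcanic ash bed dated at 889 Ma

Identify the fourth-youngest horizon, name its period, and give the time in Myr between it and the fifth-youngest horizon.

C, in the Carboniferous; 207.3 million years to F

Smaller Ma means younger, so youngest first: A 4.9 < D 177.2 < E 297.7 < C 322.4 < F 529.7 < G 889 < B 1450.
Counting 4 along gives C (322.4 Ma); the excerpt puts that inside the Carboniferous, 358.9–298.9 Ma.
Next in line is F (529.7 Ma), and 529.7 − 322.4 = 207.3 Myr.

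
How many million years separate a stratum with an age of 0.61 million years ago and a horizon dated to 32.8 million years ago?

32.19 million years

32.8 − 0.61 = 32.19 million years.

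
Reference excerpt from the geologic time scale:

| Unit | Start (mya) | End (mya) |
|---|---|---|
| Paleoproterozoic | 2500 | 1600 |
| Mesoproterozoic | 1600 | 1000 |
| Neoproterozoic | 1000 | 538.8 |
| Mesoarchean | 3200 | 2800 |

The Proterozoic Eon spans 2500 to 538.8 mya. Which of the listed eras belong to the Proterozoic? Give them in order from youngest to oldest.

Neoproterozoic, Mesoproterozoic, Paleoproterozoic

Eras with both bounds inside 2500–538.8 Ma: Neoproterozoic (1000–538.8), Mesoproterozoic (1600–1000), Paleoproterozoic (2500–1600).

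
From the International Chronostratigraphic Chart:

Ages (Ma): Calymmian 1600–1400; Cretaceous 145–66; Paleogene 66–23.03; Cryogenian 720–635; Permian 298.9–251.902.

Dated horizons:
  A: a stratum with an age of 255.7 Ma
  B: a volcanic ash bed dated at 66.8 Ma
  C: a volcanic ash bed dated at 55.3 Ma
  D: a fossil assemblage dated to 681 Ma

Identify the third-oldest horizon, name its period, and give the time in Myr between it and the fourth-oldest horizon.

B, in the Cretaceous; 11.5 million years to C

Larger Ma means older, so oldest first: D 681 > A 255.7 > B 66.8 > C 55.3.
Counting 3 along gives B (66.8 Ma); the excerpt puts that inside the Cretaceous, 145–66 Ma.
Next in line is C (55.3 Ma), and 66.8 − 55.3 = 11.5 Myr.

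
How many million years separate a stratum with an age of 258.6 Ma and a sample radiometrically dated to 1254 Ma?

995.4 million years

1254 − 258.6 = 995.4 million years.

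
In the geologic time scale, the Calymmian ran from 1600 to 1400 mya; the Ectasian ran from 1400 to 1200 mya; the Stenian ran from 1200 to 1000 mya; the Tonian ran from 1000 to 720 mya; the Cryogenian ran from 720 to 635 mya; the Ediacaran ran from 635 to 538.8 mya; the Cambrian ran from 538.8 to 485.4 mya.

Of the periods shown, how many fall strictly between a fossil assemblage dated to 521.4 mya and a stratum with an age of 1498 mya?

1498 Ma sits inside the Calymmian (1600–1400) and 521.4 Ma inside the Cambrian (538.8–485.4); neither of those is wholly between the two dates.
The listed periods lying completely between them are Ectasian, Stenian, Tonian, Cryogenian, Ediacaran — 5 in all.

5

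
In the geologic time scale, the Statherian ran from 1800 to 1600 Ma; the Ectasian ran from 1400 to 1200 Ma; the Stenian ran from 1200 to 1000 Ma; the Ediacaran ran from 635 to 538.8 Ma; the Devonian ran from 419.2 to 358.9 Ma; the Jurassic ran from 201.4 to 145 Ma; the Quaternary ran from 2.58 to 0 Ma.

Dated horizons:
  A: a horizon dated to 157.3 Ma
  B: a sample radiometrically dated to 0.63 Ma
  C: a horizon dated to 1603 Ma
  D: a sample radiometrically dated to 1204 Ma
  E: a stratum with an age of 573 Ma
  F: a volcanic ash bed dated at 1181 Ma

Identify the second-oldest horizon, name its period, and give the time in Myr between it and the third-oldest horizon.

Sorted oldest-first by Ma: C (1603), D (1204), F (1181), E (573), A (157.3), B (0.63).
The second oldest is D at 1204 Ma, which lies in 1400–1200 Ma: the Ectasian.
The third oldest is F at 1181 Ma; separation = |1204 − 1181| = 23 Myr.

D, in the Ectasian; 23 million years to F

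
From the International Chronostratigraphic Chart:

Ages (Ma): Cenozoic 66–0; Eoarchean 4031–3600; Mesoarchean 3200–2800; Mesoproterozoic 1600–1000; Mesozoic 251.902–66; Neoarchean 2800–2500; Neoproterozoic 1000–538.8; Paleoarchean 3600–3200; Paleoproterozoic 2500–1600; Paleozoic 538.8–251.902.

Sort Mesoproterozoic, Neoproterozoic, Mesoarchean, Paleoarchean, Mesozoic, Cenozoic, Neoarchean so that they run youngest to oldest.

Sorting by start age (ascending Ma, since larger Ma = older): Cenozoic began 66, Mesozoic began 251.902, Neoproterozoic began 1000, Mesoproterozoic began 1600, Neoarchean began 2800, Mesoarchean began 3200, Paleoarchean began 3600.

Cenozoic, then Mesozoic, then Neoproterozoic, then Mesoproterozoic, then Neoarchean, then Mesoarchean, then Paleoarchean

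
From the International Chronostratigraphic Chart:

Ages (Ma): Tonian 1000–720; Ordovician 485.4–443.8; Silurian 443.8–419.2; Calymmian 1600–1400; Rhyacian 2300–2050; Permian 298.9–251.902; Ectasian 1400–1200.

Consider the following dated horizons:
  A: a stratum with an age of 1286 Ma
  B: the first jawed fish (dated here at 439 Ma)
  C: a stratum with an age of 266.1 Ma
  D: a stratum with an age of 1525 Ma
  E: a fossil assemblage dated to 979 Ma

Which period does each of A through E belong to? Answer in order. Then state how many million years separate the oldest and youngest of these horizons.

A — Ectasian; B — Silurian; C — Permian; D — Calymmian; E — Tonian; span 1258.9 million years

A: 1286 Ma lies in 1400–1200 Ma, so Ectasian.
B: 439 Ma lies in 443.8–419.2 Ma, so Silurian.
C: 266.1 Ma lies in 298.9–251.902 Ma, so Permian.
D: 1525 Ma lies in 1600–1400 Ma, so Calymmian.
E: 979 Ma lies in 1000–720 Ma, so Tonian.
Oldest = 1525 Ma, youngest = 266.1 Ma → span 1258.9 Myr.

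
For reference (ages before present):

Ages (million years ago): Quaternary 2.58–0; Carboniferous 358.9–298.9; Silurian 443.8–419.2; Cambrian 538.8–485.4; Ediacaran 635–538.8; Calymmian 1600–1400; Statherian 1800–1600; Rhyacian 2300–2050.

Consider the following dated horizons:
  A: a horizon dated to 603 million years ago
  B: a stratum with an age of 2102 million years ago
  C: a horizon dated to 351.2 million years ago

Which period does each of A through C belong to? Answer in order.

Match each age against the start–end ranges in the excerpt: A = 603 Ma → Ediacaran (635–538.8); B = 2102 Ma → Rhyacian (2300–2050); C = 351.2 Ma → Carboniferous (358.9–298.9).

A — Ediacaran; B — Rhyacian; C — Carboniferous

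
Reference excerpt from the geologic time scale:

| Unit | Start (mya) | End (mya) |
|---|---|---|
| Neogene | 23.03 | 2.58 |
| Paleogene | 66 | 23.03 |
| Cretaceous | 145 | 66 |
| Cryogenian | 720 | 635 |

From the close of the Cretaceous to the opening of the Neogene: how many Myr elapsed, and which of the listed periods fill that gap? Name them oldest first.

42.97 million years; Paleogene

The Cretaceous closes at 66 Ma and the Neogene opens at 23.03 Ma, so the interval is 66 − 23.03 = 42.97 Myr.
A period fits inside if it starts at or after 66 Ma and ends at or before 23.03 Ma; oldest first that gives Paleogene.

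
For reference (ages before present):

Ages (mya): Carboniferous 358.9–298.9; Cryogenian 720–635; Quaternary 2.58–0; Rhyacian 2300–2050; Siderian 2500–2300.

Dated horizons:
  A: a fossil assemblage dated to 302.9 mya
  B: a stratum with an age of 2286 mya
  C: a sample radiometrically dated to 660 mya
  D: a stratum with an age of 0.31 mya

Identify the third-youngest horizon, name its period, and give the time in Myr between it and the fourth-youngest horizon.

C, in the Cryogenian; 1626 million years to B

Smaller Ma means younger, so youngest first: D 0.31 < A 302.9 < C 660 < B 2286.
Counting 3 along gives C (660 Ma); the excerpt puts that inside the Cryogenian, 720–635 Ma.
Next in line is B (2286 Ma), and 2286 − 660 = 1626 Myr.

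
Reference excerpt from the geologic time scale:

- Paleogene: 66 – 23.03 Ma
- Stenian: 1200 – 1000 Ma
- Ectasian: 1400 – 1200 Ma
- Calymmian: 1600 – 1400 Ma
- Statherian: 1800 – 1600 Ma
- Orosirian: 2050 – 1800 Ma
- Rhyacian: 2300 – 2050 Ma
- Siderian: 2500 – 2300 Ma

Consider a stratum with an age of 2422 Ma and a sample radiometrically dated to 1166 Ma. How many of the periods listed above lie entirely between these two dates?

2422 Ma sits inside the Siderian (2500–2300) and 1166 Ma inside the Stenian (1200–1000); neither of those is wholly between the two dates.
The listed periods lying completely between them are Rhyacian, Orosirian, Statherian, Calymmian, Ectasian — 5 in all.

5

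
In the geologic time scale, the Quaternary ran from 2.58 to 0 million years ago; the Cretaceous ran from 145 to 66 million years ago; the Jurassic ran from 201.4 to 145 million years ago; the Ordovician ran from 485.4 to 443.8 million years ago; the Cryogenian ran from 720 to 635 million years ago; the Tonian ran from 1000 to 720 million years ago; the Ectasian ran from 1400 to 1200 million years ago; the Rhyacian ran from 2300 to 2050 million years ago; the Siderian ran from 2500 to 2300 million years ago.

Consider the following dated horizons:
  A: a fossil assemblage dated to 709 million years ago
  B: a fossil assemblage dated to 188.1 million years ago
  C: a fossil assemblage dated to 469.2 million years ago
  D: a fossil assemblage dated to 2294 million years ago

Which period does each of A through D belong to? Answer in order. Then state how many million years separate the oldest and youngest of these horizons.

A: 709 Ma lies in 720–635 Ma, so Cryogenian.
B: 188.1 Ma lies in 201.4–145 Ma, so Jurassic.
C: 469.2 Ma lies in 485.4–443.8 Ma, so Ordovician.
D: 2294 Ma lies in 2300–2050 Ma, so Rhyacian.
Oldest = 2294 Ma, youngest = 188.1 Ma → span 2105.9 Myr.

A — Cryogenian; B — Jurassic; C — Ordovician; D — Rhyacian; span 2105.9 million years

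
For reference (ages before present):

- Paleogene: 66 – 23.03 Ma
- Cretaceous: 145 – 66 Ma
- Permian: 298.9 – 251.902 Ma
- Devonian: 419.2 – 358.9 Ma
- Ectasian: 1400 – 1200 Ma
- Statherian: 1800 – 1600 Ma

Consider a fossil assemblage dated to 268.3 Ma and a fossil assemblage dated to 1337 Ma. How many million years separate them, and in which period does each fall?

Elapsed time: 1337 − 268.3 = 1068.7 Myr.
268.3 Ma lies within 298.9–251.902 Ma: Permian.
1337 Ma lies within 1400–1200 Ma: Ectasian.

1068.7 million years apart; the first in the Permian, the second in the Ectasian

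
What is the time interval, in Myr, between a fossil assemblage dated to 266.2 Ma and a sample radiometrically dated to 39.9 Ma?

226.3 million years

266.2 − 39.9 = 226.3 million years.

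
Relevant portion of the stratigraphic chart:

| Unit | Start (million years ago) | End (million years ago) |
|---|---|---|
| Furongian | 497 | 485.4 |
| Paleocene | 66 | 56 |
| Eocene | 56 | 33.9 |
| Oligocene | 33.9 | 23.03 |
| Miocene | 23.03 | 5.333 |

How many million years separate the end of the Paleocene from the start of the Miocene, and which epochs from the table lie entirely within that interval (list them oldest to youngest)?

The Paleocene closes at 56 Ma and the Miocene opens at 23.03 Ma, so the interval is 56 − 23.03 = 32.97 Myr.
An epoch fits inside if it starts at or after 56 Ma and ends at or before 23.03 Ma; oldest first that gives Eocene, Oligocene.

32.97 million years; Eocene, Oligocene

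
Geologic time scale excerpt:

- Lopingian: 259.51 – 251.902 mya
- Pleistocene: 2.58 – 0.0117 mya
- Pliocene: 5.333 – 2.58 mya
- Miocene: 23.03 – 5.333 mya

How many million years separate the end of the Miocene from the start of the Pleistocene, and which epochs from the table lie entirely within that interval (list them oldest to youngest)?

2.753 million years; Pliocene

The Miocene closes at 5.333 Ma and the Pleistocene opens at 2.58 Ma, so the interval is 5.333 − 2.58 = 2.753 Myr.
An epoch fits inside if it starts at or after 5.333 Ma and ends at or before 2.58 Ma; oldest first that gives Pliocene.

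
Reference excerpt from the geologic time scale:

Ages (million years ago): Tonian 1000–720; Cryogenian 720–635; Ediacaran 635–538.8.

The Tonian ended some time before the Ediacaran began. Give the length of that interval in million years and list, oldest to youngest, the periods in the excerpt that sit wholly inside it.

End of Tonian = 720 Ma; start of Ediacaran = 635 Ma.
Gap = 720 − 635 = 85 Myr.
Periods wholly inside 720–635 Ma: Cryogenian (720–635).

85 million years; Cryogenian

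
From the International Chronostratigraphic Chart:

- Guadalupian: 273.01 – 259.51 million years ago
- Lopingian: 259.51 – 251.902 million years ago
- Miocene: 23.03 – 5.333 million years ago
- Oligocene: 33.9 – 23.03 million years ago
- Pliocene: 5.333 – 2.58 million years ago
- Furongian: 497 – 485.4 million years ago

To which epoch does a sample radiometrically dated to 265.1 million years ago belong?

265.1 Ma lies between 273.01 and 259.51 Ma, so it falls in the Guadalupian.

Guadalupian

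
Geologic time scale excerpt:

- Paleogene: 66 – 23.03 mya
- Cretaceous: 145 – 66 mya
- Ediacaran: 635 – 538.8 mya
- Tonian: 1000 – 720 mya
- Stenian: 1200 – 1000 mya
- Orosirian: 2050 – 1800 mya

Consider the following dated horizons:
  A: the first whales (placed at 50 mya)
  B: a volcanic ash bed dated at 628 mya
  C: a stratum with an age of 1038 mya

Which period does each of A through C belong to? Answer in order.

A: 50 Ma lies in 66–23.03 Ma, so Paleogene.
B: 628 Ma lies in 635–538.8 Ma, so Ediacaran.
C: 1038 Ma lies in 1200–1000 Ma, so Stenian.

A — Paleogene; B — Ediacaran; C — Stenian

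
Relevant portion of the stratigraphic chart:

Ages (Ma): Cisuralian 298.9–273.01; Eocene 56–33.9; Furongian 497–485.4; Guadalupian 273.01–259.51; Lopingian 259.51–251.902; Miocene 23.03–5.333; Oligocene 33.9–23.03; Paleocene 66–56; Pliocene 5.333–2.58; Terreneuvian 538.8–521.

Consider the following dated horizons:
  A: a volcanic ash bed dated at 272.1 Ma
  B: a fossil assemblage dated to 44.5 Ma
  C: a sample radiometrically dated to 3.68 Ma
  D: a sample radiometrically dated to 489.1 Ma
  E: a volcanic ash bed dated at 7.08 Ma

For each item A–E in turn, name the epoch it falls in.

Match each age against the start–end ranges in the excerpt: A = 272.1 Ma → Guadalupian (273.01–259.51); B = 44.5 Ma → Eocene (56–33.9); C = 3.68 Ma → Pliocene (5.333–2.58); D = 489.1 Ma → Furongian (497–485.4); E = 7.08 Ma → Miocene (23.03–5.333).

A — Guadalupian; B — Eocene; C — Pliocene; D — Furongian; E — Miocene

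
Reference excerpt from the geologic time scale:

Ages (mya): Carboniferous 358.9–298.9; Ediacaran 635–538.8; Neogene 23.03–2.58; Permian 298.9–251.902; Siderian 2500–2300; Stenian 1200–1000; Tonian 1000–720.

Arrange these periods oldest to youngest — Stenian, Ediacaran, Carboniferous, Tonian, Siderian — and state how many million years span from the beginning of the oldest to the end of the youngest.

Start ages (Ma): Siderian 2500, Stenian 1200, Tonian 1000, Ediacaran 635, Carboniferous 358.9.
Ordered oldest to youngest: Siderian, Stenian, Tonian, Ediacaran, Carboniferous.
Span = 2500 − 298.9 = 2201.1 Myr.

Siderian → Stenian → Tonian → Ediacaran → Carboniferous; total span 2201.1 Myr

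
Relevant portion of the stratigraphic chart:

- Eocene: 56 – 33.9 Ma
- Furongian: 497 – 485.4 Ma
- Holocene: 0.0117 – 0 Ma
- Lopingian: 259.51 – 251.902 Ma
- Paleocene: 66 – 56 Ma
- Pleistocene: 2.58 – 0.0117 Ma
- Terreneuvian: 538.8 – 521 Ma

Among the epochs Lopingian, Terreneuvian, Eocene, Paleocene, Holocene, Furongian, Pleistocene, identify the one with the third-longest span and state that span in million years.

Durations: Lopingian 7.608; Terreneuvian 17.8; Eocene 22.1; Paleocene 10; Holocene 0.0117; Furongian 11.6; Pleistocene 2.5683 Myr.
Sorted longest-first: Eocene (22.1), Terreneuvian (17.8), Furongian (11.6), Paleocene (10), Lopingian (7.608), Pleistocene (2.5683), Holocene (0.0117).
The third longest is Furongian at 11.6 Myr.

Furongian, 11.6 million years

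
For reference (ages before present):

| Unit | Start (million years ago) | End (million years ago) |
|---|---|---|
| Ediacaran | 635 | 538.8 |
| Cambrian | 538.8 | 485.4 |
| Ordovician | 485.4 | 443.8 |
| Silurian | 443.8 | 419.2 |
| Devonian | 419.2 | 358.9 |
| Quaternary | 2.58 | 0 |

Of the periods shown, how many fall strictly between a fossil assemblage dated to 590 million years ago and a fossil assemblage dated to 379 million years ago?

3

590 Ma sits inside the Ediacaran (635–538.8) and 379 Ma inside the Devonian (419.2–358.9); neither of those is wholly between the two dates.
The listed periods lying completely between them are Cambrian, Ordovician, Silurian — 3 in all.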